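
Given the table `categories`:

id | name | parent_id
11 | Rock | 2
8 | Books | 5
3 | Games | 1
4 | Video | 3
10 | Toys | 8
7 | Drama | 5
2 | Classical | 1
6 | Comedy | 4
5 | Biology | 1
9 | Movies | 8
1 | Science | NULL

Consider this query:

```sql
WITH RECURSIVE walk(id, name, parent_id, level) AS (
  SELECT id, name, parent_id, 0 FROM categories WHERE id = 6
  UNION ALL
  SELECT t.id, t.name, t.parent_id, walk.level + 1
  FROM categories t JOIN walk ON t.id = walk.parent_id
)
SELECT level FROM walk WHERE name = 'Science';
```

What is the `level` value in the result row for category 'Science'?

Base: id=6 (Comedy), parent_id=4, level 0.
Iteration 1: join on id=4 -> Video (id 4, parent_id=3, level 1).
Iteration 2: join on id=3 -> Games (id 3, parent_id=1, level 2).
Iteration 3: join on id=1 -> Science (id 1, parent_id=NULL, level 3).
Iteration 4: parent_id is NULL; no match; recursion stops.

3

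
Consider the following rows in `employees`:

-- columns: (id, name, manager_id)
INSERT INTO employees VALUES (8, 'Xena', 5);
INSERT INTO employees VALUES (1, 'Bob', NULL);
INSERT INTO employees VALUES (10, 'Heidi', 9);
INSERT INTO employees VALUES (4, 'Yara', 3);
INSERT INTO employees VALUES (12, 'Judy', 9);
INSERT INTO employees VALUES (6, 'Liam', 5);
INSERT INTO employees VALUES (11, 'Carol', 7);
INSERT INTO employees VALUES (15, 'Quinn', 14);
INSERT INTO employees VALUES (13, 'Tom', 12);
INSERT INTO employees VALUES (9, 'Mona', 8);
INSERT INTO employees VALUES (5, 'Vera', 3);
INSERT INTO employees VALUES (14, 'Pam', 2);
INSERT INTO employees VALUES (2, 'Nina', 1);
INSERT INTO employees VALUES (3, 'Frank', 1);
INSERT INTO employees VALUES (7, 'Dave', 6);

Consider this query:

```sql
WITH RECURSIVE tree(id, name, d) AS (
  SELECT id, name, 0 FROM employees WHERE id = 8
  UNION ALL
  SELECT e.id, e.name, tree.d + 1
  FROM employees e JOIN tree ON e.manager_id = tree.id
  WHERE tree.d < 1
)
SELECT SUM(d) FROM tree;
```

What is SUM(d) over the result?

1

Base: id=8 (Xena) at d 0.
Iteration 1: rows with manager_id in {8} -> Mona (id 9, d 1).
Iteration 2: d < 1 fails for all current rows; recursion stops.
SUM(d) = 0 + 1 = 1.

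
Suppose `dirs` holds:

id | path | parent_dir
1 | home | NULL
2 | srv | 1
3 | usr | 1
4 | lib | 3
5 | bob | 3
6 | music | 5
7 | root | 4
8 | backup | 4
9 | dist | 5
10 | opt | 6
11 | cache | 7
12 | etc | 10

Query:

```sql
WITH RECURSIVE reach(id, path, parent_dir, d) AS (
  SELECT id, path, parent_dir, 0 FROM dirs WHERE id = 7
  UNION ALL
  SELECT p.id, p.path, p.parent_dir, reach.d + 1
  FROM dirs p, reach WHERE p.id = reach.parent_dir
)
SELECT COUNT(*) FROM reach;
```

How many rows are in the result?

4

Base: id=7 (root), parent_dir=4, d 0.
Iteration 1: join on id=4 -> lib (id 4, parent_dir=3, d 1).
Iteration 2: join on id=3 -> usr (id 3, parent_dir=1, d 2).
Iteration 3: join on id=1 -> home (id 1, parent_dir=NULL, d 3).
Iteration 4: parent_dir is NULL; no match; recursion stops.
Total rows emitted: 4.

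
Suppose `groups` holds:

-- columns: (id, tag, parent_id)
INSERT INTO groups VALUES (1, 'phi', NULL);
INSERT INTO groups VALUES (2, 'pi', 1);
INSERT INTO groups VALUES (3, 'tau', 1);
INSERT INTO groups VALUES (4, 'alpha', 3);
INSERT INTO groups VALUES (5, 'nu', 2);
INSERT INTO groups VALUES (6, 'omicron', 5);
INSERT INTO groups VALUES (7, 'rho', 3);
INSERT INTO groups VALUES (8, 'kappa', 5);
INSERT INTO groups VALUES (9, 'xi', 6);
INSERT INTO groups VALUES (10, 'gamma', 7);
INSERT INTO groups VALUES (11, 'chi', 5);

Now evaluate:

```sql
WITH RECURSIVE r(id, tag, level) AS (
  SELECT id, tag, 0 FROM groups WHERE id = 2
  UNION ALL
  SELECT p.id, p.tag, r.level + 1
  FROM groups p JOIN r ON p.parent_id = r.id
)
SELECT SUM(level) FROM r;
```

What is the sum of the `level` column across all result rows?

10

Base: id=2 (pi) at level 0.
Iteration 1: rows with parent_id in {2} -> nu (id 5, level 1).
Iteration 2: rows with parent_id in {5} -> omicron (id 6, level 2), kappa (id 8, level 2), chi (id 11, level 2).
Iteration 3: rows with parent_id in {6,8,11} -> xi (id 9, level 3).
Iteration 4: no rows with parent_id in {9}; recursion stops.
SUM(level) = 0 + 1 + 2 + 2 + 2 + 3 = 10.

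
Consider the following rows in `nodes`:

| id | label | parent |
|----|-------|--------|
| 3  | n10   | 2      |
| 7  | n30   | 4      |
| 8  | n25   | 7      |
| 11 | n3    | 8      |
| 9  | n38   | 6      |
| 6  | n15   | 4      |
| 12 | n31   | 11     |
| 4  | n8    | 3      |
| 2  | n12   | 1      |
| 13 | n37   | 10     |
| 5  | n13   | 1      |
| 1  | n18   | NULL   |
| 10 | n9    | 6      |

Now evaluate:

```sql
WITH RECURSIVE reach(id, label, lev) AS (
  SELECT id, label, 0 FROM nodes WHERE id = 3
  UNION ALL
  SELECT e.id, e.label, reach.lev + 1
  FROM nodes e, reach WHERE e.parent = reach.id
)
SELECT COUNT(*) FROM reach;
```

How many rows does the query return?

10

Base: id=3 (n10) at lev 0.
Iteration 1: rows with parent in {3} -> n8 (id 4, lev 1).
Iteration 2: rows with parent in {4} -> n15 (id 6, lev 2), n30 (id 7, lev 2).
Iteration 3: rows with parent in {6,7} -> n25 (id 8, lev 3), n38 (id 9, lev 3), n9 (id 10, lev 3).
Iteration 4: rows with parent in {8,9,10} -> n3 (id 11, lev 4), n37 (id 13, lev 4).
Iteration 5: rows with parent in {11,13} -> n31 (id 12, lev 5).
Iteration 6: no rows with parent in {12}; recursion stops.
Total rows emitted: 10.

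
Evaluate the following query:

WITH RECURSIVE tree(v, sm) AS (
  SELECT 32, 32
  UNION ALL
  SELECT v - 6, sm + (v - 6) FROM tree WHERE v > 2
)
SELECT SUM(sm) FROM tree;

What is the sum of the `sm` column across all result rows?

462

Base: v=32, sm=32.
Iteration 1: 32 > 2 holds -> v = 32 - 6 = 26, sm = 32 + 26 = 58.
Iteration 2: 26 > 2 holds -> v = 26 - 6 = 20, sm = 58 + 20 = 78.
Iteration 3: 20 > 2 holds -> v = 20 - 6 = 14, sm = 78 + 14 = 92.
Iteration 4: 14 > 2 holds -> v = 14 - 6 = 8, sm = 92 + 8 = 100.
Iteration 5: 8 > 2 holds -> v = 8 - 6 = 2, sm = 100 + 2 = 102.
Iteration 6: 2 > 2 fails; recursion stops.
SUM(sm) = 32 + 58 + 78 + 92 + 100 + 102 = 462.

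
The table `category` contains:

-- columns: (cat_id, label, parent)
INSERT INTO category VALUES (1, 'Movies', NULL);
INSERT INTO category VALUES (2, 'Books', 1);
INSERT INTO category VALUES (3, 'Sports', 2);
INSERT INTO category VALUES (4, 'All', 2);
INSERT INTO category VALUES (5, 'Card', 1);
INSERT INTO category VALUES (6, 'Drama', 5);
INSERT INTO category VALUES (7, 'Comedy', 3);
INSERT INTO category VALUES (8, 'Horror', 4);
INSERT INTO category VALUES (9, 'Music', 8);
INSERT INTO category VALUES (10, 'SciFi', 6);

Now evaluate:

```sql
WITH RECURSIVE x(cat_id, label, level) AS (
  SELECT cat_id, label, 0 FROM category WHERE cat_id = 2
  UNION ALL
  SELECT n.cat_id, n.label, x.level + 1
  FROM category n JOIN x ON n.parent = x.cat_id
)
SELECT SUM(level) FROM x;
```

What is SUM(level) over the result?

9

Base: cat_id=2 (Books) at level 0.
Iteration 1: rows with parent in {2} -> Sports (id 3, level 1), All (id 4, level 1).
Iteration 2: rows with parent in {3,4} -> Comedy (id 7, level 2), Horror (id 8, level 2).
Iteration 3: rows with parent in {7,8} -> Music (id 9, level 3).
Iteration 4: no rows with parent in {9}; recursion stops.
SUM(level) = 0 + 1 + 1 + 2 + 2 + 3 = 9.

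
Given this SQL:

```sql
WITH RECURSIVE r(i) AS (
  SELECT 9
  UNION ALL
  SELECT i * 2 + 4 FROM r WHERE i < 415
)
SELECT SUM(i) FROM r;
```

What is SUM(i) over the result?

1623

Base: i=9.
Iteration 1: 9 < 415 holds -> i = 9 * 2 + 4 = 22.
Iteration 2: 22 < 415 holds -> i = 22 * 2 + 4 = 48.
Iteration 3: 48 < 415 holds -> i = 48 * 2 + 4 = 100.
Iteration 4: 100 < 415 holds -> i = 100 * 2 + 4 = 204.
Iteration 5: 204 < 415 holds -> i = 204 * 2 + 4 = 412.
Iteration 6: 412 < 415 holds -> i = 412 * 2 + 4 = 828.
Iteration 7: 828 < 415 fails; recursion stops.
SUM(i) = 9 + 22 + 48 + 100 + 204 + 412 + 828 = 1623.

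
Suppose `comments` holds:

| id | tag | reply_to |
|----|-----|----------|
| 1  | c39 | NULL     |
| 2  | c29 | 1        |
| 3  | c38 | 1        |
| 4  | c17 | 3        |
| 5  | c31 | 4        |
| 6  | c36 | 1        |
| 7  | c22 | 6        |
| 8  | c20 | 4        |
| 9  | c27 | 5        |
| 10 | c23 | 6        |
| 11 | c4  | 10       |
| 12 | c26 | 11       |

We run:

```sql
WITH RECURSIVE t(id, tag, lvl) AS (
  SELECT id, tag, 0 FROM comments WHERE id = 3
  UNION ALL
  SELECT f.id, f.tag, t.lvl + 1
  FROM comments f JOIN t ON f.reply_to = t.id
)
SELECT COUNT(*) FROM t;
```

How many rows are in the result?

5

Base: id=3 (c38) at lvl 0.
Iteration 1: rows with reply_to in {3} -> c17 (id 4, lvl 1).
Iteration 2: rows with reply_to in {4} -> c31 (id 5, lvl 2), c20 (id 8, lvl 2).
Iteration 3: rows with reply_to in {5,8} -> c27 (id 9, lvl 3).
Iteration 4: no rows with reply_to in {9}; recursion stops.
Total rows emitted: 5.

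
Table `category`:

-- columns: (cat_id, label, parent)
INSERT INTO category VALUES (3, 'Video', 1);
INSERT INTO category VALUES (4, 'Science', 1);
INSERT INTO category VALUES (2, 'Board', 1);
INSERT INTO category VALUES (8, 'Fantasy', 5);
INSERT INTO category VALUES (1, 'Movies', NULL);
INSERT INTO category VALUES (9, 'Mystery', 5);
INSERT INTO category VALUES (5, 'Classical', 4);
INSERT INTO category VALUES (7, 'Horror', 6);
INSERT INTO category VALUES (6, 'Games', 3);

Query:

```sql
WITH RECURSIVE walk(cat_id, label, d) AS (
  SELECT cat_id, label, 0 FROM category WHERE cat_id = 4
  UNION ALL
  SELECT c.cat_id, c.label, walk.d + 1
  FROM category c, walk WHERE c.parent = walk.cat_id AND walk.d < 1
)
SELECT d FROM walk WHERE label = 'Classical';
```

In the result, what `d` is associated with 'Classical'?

1

Base: cat_id=4 (Science) at d 0.
Iteration 1: rows with parent in {4} -> Classical (id 5, d 1).
Iteration 2: d < 1 fails for all current rows; recursion stops.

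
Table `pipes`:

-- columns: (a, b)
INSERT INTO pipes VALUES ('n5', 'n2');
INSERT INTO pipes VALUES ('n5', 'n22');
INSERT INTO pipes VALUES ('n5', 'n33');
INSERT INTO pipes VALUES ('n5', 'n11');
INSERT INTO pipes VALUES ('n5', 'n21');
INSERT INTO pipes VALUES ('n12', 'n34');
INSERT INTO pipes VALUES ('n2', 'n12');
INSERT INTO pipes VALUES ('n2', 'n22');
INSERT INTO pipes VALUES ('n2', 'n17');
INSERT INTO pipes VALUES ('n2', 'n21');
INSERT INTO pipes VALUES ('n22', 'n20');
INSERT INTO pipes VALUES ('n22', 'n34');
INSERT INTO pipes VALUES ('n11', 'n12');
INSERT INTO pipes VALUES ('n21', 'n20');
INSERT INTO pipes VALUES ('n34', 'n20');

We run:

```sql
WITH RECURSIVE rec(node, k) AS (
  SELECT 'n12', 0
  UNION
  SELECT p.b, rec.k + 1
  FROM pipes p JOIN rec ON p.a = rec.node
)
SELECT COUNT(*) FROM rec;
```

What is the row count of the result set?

3

Base: (n12, k=0).
Iteration 1: edges from {n12} -> (n34, k=1).
Iteration 2: edges from {n34} -> (n20, k=2).
Iteration 3: no outgoing edges from {n20}; recursion stops.
Total rows emitted: 3.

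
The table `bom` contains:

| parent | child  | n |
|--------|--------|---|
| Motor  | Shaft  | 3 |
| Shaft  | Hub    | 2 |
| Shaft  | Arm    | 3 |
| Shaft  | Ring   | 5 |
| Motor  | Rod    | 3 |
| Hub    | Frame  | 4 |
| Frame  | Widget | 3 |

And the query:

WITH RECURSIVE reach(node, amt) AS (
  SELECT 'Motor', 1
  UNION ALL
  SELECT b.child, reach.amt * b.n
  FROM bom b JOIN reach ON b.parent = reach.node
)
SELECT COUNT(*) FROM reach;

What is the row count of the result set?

8

Base: (Motor, amt=1).
Iteration 1: components of {Motor} -> Rod = 1*3 = 3, Shaft = 1*3 = 3.
Iteration 2: components of {Rod,Shaft} -> Arm = 3*3 = 9, Hub = 3*2 = 6, Ring = 3*5 = 15.
Iteration 3: components of {Arm,Hub,Ring} -> Frame = 6*4 = 24.
Iteration 4: components of {Frame} -> Widget = 24*3 = 72.
Iteration 5: no further components; recursion stops.
Total rows emitted: 8.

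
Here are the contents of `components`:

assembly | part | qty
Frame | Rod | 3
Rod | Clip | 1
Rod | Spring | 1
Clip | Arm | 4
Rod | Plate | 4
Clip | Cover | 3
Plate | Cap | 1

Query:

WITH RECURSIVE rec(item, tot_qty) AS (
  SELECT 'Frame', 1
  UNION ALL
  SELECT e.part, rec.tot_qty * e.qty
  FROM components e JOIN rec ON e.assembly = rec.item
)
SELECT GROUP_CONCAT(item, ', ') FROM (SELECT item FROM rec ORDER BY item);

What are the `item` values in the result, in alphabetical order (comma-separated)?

Base: (Frame, tot_qty=1).
Iteration 1: components of {Frame} -> Rod = 1*3 = 3.
Iteration 2: components of {Rod} -> Clip = 3*1 = 3, Plate = 3*4 = 12, Spring = 3*1 = 3.
Iteration 3: components of {Clip,Plate,Spring} -> Arm = 3*4 = 12, Cap = 12*1 = 12, Cover = 3*3 = 9.
Iteration 4: no further components; recursion stops.

Arm, Cap, Clip, Cover, Frame, Plate, Rod, Spring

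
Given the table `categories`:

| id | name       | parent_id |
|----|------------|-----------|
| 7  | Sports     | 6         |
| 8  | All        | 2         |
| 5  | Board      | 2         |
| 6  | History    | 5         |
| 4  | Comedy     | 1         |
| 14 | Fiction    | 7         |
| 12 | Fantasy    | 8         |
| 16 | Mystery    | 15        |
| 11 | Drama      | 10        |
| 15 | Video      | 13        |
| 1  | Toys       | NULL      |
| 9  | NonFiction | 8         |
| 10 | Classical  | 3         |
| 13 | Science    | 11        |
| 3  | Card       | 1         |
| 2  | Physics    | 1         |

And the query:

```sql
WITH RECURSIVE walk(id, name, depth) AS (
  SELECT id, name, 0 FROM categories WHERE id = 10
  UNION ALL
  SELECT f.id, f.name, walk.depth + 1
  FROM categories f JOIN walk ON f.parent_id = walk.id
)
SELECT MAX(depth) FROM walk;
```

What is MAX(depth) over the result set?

4

Base: id=10 (Classical) at depth 0.
Iteration 1: rows with parent_id in {10} -> Drama (id 11, depth 1).
Iteration 2: rows with parent_id in {11} -> Science (id 13, depth 2).
Iteration 3: rows with parent_id in {13} -> Video (id 15, depth 3).
Iteration 4: rows with parent_id in {15} -> Mystery (id 16, depth 4).
Iteration 5: no rows with parent_id in {16}; recursion stops.
depth values: 0, 1, 2, 3, 4; the maximum is 4.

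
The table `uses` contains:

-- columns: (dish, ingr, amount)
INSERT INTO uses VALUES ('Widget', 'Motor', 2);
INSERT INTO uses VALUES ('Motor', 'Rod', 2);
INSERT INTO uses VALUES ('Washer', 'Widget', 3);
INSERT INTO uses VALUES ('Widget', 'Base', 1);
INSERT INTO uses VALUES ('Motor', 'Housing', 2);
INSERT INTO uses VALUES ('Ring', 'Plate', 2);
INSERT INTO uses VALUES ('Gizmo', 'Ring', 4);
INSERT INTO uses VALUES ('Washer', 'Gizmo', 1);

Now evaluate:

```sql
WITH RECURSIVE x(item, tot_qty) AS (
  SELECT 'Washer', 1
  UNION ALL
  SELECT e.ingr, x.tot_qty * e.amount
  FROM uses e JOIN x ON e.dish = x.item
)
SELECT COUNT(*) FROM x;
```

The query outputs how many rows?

9

Base: (Washer, tot_qty=1).
Iteration 1: components of {Washer} -> Gizmo = 1*1 = 1, Widget = 1*3 = 3.
Iteration 2: components of {Gizmo,Widget} -> Base = 3*1 = 3, Motor = 3*2 = 6, Ring = 1*4 = 4.
Iteration 3: components of {Base,Motor,Ring} -> Housing = 6*2 = 12, Plate = 4*2 = 8, Rod = 6*2 = 12.
Iteration 4: no further components; recursion stops.
Total rows emitted: 9.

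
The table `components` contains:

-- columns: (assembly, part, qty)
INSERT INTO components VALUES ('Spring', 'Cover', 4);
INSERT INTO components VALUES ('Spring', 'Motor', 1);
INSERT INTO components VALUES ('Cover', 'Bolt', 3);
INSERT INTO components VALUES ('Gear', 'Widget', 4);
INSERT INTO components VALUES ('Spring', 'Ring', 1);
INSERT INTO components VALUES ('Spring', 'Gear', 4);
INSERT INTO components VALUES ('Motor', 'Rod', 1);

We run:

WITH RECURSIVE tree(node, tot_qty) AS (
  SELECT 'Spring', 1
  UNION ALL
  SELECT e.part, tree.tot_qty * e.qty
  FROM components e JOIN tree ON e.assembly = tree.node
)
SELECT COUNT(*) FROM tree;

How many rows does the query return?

8

Base: (Spring, tot_qty=1).
Iteration 1: components of {Spring} -> Cover = 1*4 = 4, Gear = 1*4 = 4, Motor = 1*1 = 1, Ring = 1*1 = 1.
Iteration 2: components of {Cover,Gear,Motor,Ring} -> Bolt = 4*3 = 12, Rod = 1*1 = 1, Widget = 4*4 = 16.
Iteration 3: no further components; recursion stops.
Total rows emitted: 8.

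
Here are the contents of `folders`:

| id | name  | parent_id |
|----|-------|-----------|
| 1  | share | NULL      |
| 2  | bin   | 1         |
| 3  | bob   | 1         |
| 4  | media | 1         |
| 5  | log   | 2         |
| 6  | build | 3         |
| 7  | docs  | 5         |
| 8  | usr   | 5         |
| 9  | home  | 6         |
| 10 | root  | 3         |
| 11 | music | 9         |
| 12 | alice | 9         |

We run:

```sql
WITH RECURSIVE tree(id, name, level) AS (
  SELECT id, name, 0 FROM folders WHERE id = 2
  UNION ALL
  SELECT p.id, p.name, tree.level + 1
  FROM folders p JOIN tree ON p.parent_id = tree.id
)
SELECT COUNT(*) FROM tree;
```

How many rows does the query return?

Base: id=2 (bin) at level 0.
Iteration 1: rows with parent_id in {2} -> log (id 5, level 1).
Iteration 2: rows with parent_id in {5} -> docs (id 7, level 2), usr (id 8, level 2).
Iteration 3: no rows with parent_id in {7,8}; recursion stops.
Total rows emitted: 4.

4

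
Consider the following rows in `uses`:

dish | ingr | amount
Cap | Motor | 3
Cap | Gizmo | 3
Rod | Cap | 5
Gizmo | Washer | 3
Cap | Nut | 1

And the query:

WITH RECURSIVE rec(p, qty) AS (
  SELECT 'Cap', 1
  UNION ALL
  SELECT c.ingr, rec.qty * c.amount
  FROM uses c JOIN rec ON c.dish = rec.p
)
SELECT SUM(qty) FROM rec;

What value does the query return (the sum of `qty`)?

17

Base: (Cap, qty=1).
Iteration 1: components of {Cap} -> Gizmo = 1*3 = 3, Motor = 1*3 = 3, Nut = 1*1 = 1.
Iteration 2: components of {Gizmo,Motor,Nut} -> Washer = 3*3 = 9.
Iteration 3: no further components; recursion stops.
SUM(qty) = 1 + 3 + 1 + 3 + 9 = 17.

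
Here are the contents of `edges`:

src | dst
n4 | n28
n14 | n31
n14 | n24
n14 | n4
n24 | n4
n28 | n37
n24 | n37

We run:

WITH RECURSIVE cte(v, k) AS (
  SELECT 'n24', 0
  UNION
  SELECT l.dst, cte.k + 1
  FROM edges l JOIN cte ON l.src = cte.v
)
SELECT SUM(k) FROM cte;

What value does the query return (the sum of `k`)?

7

Base: (n24, k=0).
Iteration 1: edges from {n24} -> (n37, k=1), (n4, k=1).
Iteration 2: edges from {n37,n4} -> (n28, k=2).
Iteration 3: edges from {n28} -> (n37, k=3).
Iteration 4: no outgoing edges from {n37}; recursion stops.
SUM(k) = 0 + 1 + 1 + 2 + 3 = 7.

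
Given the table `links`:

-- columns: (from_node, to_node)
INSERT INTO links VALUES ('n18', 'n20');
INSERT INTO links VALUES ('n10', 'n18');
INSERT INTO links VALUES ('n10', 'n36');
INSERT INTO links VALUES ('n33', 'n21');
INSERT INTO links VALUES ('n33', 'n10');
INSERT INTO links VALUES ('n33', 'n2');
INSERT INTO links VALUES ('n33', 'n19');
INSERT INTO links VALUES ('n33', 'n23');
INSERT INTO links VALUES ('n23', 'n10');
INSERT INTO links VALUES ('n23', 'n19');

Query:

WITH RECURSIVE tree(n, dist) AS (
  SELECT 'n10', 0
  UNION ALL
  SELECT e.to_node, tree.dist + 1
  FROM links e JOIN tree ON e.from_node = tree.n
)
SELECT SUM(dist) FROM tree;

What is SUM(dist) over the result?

Base: (n10, dist=0).
Iteration 1: edges from {n10} -> (n18, dist=1), (n36, dist=1).
Iteration 2: edges from {n18,n36} -> (n20, dist=2).
Iteration 3: no outgoing edges from {n20}; recursion stops.
SUM(dist) = 0 + 1 + 1 + 2 = 4.

4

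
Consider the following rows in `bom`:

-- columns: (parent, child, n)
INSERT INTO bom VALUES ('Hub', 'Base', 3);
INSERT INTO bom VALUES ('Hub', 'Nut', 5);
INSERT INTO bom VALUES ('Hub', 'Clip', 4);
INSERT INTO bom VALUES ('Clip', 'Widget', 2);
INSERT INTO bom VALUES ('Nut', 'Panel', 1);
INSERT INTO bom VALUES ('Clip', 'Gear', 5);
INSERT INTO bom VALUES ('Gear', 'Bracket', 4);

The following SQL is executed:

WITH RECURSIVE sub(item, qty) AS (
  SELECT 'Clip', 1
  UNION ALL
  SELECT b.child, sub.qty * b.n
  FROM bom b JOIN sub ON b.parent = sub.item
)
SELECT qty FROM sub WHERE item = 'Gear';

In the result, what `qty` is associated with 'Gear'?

5

Base: (Clip, qty=1).
Iteration 1: components of {Clip} -> Gear = 1*5 = 5, Widget = 1*2 = 2.
Iteration 2: components of {Gear,Widget} -> Bracket = 5*4 = 20.
Iteration 3: no further components; recursion stops.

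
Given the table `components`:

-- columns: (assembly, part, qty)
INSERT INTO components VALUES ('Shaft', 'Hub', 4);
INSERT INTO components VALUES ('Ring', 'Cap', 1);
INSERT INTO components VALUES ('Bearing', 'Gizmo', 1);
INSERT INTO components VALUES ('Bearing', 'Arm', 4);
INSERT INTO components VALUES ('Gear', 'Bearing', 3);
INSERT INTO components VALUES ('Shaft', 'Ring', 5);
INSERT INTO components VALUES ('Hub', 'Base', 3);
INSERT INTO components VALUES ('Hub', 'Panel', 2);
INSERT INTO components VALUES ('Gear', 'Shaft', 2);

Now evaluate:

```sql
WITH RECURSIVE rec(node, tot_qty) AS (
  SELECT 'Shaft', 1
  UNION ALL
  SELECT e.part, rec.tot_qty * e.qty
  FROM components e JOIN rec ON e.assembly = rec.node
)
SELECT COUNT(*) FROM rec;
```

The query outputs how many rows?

Base: (Shaft, tot_qty=1).
Iteration 1: components of {Shaft} -> Hub = 1*4 = 4, Ring = 1*5 = 5.
Iteration 2: components of {Hub,Ring} -> Base = 4*3 = 12, Cap = 5*1 = 5, Panel = 4*2 = 8.
Iteration 3: no further components; recursion stops.
Total rows emitted: 6.

6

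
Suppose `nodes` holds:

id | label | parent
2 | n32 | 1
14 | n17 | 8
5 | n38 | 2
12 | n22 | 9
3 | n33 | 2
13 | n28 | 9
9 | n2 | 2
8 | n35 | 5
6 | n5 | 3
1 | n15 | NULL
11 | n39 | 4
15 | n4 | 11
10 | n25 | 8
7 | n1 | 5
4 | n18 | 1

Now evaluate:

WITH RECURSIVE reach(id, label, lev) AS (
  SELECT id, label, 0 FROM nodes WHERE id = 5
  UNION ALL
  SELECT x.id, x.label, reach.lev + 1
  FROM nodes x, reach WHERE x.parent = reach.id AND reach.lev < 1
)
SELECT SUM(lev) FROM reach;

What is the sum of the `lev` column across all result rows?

Base: id=5 (n38) at lev 0.
Iteration 1: rows with parent in {5} -> n1 (id 7, lev 1), n35 (id 8, lev 1).
Iteration 2: lev < 1 fails for all current rows; recursion stops.
SUM(lev) = 0 + 1 + 1 = 2.

2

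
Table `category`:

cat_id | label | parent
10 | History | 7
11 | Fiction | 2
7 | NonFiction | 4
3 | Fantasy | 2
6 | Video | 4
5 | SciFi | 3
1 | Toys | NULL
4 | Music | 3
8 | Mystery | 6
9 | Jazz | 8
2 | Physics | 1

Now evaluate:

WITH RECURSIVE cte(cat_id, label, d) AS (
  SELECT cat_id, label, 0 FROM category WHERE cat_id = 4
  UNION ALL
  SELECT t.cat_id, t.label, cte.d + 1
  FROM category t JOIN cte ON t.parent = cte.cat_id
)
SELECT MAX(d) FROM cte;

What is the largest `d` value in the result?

Base: cat_id=4 (Music) at d 0.
Iteration 1: rows with parent in {4} -> Video (id 6, d 1), NonFiction (id 7, d 1).
Iteration 2: rows with parent in {6,7} -> Mystery (id 8, d 2), History (id 10, d 2).
Iteration 3: rows with parent in {8,10} -> Jazz (id 9, d 3).
Iteration 4: no rows with parent in {9}; recursion stops.
d values: 0, 1, 1, 2, 2, 3; the maximum is 3.

3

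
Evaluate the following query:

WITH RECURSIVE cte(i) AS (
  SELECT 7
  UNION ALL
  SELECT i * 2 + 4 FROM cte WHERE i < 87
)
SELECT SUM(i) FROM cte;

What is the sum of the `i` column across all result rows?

Base: i=7.
Iteration 1: 7 < 87 holds -> i = 7 * 2 + 4 = 18.
Iteration 2: 18 < 87 holds -> i = 18 * 2 + 4 = 40.
Iteration 3: 40 < 87 holds -> i = 40 * 2 + 4 = 84.
Iteration 4: 84 < 87 holds -> i = 84 * 2 + 4 = 172.
Iteration 5: 172 < 87 fails; recursion stops.
SUM(i) = 7 + 18 + 40 + 84 + 172 = 321.

321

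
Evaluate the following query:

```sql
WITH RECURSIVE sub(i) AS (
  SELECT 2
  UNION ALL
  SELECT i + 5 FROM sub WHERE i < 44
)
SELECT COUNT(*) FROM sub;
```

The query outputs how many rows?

Base: i=2.
Iteration 1: 2 < 44 holds -> i = 2 + 5 = 7.
Iteration 2: 7 < 44 holds -> i = 7 + 5 = 12.
Iteration 3: 12 < 44 holds -> i = 12 + 5 = 17.
Iteration 4: 17 < 44 holds -> i = 17 + 5 = 22.
Iteration 5: 22 < 44 holds -> i = 22 + 5 = 27.
Iteration 6: 27 < 44 holds -> i = 27 + 5 = 32.
Iteration 7: 32 < 44 holds -> i = 32 + 5 = 37.
Iteration 8: 37 < 44 holds -> i = 37 + 5 = 42.
Iteration 9: 42 < 44 holds -> i = 42 + 5 = 47.
Iteration 10: 47 < 44 fails; recursion stops.
Total rows emitted: 10.

10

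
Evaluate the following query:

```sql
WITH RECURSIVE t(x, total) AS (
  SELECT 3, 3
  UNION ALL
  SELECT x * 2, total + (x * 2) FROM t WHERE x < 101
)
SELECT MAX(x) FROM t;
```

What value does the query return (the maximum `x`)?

Base: x=3, total=3.
Iteration 1: 3 < 101 holds -> x = 3 * 2 = 6, total = 3 + 6 = 9.
Iteration 2: 6 < 101 holds -> x = 6 * 2 = 12, total = 9 + 12 = 21.
Iteration 3: 12 < 101 holds -> x = 12 * 2 = 24, total = 21 + 24 = 45.
Iteration 4: 24 < 101 holds -> x = 24 * 2 = 48, total = 45 + 48 = 93.
Iteration 5: 48 < 101 holds -> x = 48 * 2 = 96, total = 93 + 96 = 189.
Iteration 6: 96 < 101 holds -> x = 96 * 2 = 192, total = 189 + 192 = 381.
Iteration 7: 192 < 101 fails; recursion stops.
x values: 3, 6, 12, 24, 48, 96, 192; the maximum is 192.

192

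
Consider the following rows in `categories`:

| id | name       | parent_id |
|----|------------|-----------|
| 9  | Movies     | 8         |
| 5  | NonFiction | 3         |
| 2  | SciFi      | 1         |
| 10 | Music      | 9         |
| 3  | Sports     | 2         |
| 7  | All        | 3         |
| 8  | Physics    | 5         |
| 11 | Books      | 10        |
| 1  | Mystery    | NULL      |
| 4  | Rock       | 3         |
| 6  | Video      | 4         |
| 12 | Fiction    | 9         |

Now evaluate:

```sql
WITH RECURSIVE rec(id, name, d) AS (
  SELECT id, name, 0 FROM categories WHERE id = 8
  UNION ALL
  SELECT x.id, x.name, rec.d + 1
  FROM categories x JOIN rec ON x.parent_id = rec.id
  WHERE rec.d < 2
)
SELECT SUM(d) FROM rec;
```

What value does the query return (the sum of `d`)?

5

Base: id=8 (Physics) at d 0.
Iteration 1: rows with parent_id in {8} -> Movies (id 9, d 1).
Iteration 2: rows with parent_id in {9} -> Music (id 10, d 2), Fiction (id 12, d 2).
Iteration 3: d < 2 fails for all current rows; recursion stops.
SUM(d) = 0 + 1 + 2 + 2 = 5.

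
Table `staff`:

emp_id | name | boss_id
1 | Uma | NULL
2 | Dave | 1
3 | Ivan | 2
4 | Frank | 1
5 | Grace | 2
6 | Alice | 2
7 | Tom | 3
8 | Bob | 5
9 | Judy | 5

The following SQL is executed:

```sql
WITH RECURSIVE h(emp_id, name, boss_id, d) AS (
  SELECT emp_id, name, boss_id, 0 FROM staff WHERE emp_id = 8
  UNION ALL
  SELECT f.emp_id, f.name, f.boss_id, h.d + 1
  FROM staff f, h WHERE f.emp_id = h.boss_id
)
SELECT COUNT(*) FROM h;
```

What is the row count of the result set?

Base: emp_id=8 (Bob), boss_id=5, d 0.
Iteration 1: join on emp_id=5 -> Grace (id 5, boss_id=2, d 1).
Iteration 2: join on emp_id=2 -> Dave (id 2, boss_id=1, d 2).
Iteration 3: join on emp_id=1 -> Uma (id 1, boss_id=NULL, d 3).
Iteration 4: boss_id is NULL; no match; recursion stops.
Total rows emitted: 4.

4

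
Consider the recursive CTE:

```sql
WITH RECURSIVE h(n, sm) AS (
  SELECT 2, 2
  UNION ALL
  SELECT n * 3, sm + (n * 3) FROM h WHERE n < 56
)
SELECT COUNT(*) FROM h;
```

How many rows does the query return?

5

Base: n=2, sm=2.
Iteration 1: 2 < 56 holds -> n = 2 * 3 = 6, sm = 2 + 6 = 8.
Iteration 2: 6 < 56 holds -> n = 6 * 3 = 18, sm = 8 + 18 = 26.
Iteration 3: 18 < 56 holds -> n = 18 * 3 = 54, sm = 26 + 54 = 80.
Iteration 4: 54 < 56 holds -> n = 54 * 3 = 162, sm = 80 + 162 = 242.
Iteration 5: 162 < 56 fails; recursion stops.
Total rows emitted: 5.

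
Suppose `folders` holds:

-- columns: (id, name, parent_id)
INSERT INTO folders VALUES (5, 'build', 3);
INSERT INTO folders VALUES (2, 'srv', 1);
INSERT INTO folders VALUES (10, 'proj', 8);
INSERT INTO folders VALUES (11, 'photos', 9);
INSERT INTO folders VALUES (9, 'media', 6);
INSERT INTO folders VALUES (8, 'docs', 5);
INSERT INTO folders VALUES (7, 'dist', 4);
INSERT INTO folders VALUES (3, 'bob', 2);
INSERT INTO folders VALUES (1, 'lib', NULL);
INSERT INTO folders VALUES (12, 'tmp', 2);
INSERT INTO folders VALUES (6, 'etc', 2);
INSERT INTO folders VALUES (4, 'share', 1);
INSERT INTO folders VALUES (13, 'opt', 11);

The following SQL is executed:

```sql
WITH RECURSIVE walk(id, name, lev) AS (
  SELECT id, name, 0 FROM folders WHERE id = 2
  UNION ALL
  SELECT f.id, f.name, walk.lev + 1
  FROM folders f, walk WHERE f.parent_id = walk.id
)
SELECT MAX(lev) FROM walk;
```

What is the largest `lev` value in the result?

4

Base: id=2 (srv) at lev 0.
Iteration 1: rows with parent_id in {2} -> bob (id 3, lev 1), etc (id 6, lev 1), tmp (id 12, lev 1).
Iteration 2: rows with parent_id in {3,6,12} -> build (id 5, lev 2), media (id 9, lev 2).
Iteration 3: rows with parent_id in {5,9} -> docs (id 8, lev 3), photos (id 11, lev 3).
Iteration 4: rows with parent_id in {8,11} -> proj (id 10, lev 4), opt (id 13, lev 4).
Iteration 5: no rows with parent_id in {10,13}; recursion stops.
lev values: 0, 1, 1, 1, 2, 2, 3, 3, 4, 4; the maximum is 4.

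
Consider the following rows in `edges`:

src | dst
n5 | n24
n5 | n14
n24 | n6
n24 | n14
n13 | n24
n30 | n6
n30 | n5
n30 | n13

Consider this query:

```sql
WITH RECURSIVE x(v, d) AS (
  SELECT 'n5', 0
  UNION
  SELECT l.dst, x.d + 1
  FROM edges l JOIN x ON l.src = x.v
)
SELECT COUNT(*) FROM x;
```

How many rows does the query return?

Base: (n5, d=0).
Iteration 1: edges from {n5} -> (n14, d=1), (n24, d=1).
Iteration 2: edges from {n14,n24} -> (n14, d=2), (n6, d=2).
Iteration 3: no outgoing edges from {n14,n6}; recursion stops.
Total rows emitted: 5.

5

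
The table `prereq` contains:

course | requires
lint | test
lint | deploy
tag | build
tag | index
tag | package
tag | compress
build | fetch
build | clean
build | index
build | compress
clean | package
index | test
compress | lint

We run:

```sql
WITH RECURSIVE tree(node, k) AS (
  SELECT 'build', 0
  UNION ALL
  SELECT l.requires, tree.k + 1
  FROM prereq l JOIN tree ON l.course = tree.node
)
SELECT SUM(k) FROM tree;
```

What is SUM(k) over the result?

Base: (build, k=0).
Iteration 1: edges from {build} -> (clean, k=1), (compress, k=1), (fetch, k=1), (index, k=1).
Iteration 2: edges from {clean,compress,fetch,index} -> (lint, k=2), (package, k=2), (test, k=2).
Iteration 3: edges from {lint,package,test} -> (deploy, k=3), (test, k=3).
Iteration 4: no outgoing edges from {deploy,test}; recursion stops.
SUM(k) = 0 + 1 + 1 + 1 + 1 + 2 + 2 + 2 + 3 + 3 = 16.

16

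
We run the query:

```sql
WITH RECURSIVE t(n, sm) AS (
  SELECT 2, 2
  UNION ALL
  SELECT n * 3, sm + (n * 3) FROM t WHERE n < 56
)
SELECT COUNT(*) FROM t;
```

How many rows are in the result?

5

Base: n=2, sm=2.
Iteration 1: 2 < 56 holds -> n = 2 * 3 = 6, sm = 2 + 6 = 8.
Iteration 2: 6 < 56 holds -> n = 6 * 3 = 18, sm = 8 + 18 = 26.
Iteration 3: 18 < 56 holds -> n = 18 * 3 = 54, sm = 26 + 54 = 80.
Iteration 4: 54 < 56 holds -> n = 54 * 3 = 162, sm = 80 + 162 = 242.
Iteration 5: 162 < 56 fails; recursion stops.
Total rows emitted: 5.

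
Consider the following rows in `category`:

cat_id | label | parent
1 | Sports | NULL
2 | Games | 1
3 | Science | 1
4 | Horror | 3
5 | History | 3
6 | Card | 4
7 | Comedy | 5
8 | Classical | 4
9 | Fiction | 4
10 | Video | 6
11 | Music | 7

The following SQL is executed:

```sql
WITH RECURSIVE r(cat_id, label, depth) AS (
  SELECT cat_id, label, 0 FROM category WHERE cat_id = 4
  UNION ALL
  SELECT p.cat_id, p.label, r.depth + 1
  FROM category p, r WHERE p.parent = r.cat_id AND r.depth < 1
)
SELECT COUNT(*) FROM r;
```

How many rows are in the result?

4

Base: cat_id=4 (Horror) at depth 0.
Iteration 1: rows with parent in {4} -> Card (id 6, depth 1), Classical (id 8, depth 1), Fiction (id 9, depth 1).
Iteration 2: depth < 1 fails for all current rows; recursion stops.
Total rows emitted: 4.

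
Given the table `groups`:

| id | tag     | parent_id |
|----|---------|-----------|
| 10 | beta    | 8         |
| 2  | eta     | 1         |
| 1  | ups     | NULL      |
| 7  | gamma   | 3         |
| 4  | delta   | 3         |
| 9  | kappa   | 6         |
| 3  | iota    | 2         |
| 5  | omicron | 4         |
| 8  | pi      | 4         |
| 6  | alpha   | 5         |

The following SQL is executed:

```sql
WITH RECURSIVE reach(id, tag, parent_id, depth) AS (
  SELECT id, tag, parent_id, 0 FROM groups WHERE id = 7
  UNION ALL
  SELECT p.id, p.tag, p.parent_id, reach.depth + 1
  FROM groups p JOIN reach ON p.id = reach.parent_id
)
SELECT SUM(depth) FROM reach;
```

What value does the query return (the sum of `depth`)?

6

Base: id=7 (gamma), parent_id=3, depth 0.
Iteration 1: join on id=3 -> iota (id 3, parent_id=2, depth 1).
Iteration 2: join on id=2 -> eta (id 2, parent_id=1, depth 2).
Iteration 3: join on id=1 -> ups (id 1, parent_id=NULL, depth 3).
Iteration 4: parent_id is NULL; no match; recursion stops.
SUM(depth) = 0 + 1 + 2 + 3 = 6.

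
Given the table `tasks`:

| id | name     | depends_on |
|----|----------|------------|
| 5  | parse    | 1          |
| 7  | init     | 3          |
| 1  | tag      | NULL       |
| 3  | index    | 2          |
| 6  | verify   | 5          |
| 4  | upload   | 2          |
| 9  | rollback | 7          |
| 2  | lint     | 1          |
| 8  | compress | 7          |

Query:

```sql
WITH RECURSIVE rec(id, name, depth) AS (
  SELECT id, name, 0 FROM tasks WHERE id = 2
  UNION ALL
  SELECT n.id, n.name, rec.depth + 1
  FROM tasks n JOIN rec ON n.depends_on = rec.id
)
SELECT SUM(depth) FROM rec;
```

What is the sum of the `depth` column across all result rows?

Base: id=2 (lint) at depth 0.
Iteration 1: rows with depends_on in {2} -> index (id 3, depth 1), upload (id 4, depth 1).
Iteration 2: rows with depends_on in {3,4} -> init (id 7, depth 2).
Iteration 3: rows with depends_on in {7} -> compress (id 8, depth 3), rollback (id 9, depth 3).
Iteration 4: no rows with depends_on in {8,9}; recursion stops.
SUM(depth) = 0 + 1 + 1 + 2 + 3 + 3 = 10.

10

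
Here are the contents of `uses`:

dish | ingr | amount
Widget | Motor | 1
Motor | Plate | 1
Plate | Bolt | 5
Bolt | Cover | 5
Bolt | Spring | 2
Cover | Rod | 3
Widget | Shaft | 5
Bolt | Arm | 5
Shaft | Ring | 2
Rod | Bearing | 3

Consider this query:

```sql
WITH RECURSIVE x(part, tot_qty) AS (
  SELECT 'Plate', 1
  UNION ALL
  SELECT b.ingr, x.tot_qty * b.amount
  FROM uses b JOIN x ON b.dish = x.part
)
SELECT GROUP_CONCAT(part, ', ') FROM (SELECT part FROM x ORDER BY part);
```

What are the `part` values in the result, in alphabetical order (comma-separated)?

Base: (Plate, tot_qty=1).
Iteration 1: components of {Plate} -> Bolt = 1*5 = 5.
Iteration 2: components of {Bolt} -> Arm = 5*5 = 25, Cover = 5*5 = 25, Spring = 5*2 = 10.
Iteration 3: components of {Arm,Cover,Spring} -> Rod = 25*3 = 75.
Iteration 4: components of {Rod} -> Bearing = 75*3 = 225.
Iteration 5: no further components; recursion stops.

Arm, Bearing, Bolt, Cover, Plate, Rod, Spring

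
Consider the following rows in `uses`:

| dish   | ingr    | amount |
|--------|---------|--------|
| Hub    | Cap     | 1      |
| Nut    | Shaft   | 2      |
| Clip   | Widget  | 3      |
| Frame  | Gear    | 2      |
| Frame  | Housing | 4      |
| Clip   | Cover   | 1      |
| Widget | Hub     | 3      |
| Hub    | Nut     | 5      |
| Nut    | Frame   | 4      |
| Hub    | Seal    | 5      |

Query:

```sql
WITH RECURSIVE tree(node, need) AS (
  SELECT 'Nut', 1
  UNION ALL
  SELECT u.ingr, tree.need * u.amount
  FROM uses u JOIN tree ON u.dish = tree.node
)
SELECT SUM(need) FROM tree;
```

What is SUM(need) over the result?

31

Base: (Nut, need=1).
Iteration 1: components of {Nut} -> Frame = 1*4 = 4, Shaft = 1*2 = 2.
Iteration 2: components of {Frame,Shaft} -> Gear = 4*2 = 8, Housing = 4*4 = 16.
Iteration 3: no further components; recursion stops.
SUM(need) = 1 + 4 + 2 + 16 + 8 = 31.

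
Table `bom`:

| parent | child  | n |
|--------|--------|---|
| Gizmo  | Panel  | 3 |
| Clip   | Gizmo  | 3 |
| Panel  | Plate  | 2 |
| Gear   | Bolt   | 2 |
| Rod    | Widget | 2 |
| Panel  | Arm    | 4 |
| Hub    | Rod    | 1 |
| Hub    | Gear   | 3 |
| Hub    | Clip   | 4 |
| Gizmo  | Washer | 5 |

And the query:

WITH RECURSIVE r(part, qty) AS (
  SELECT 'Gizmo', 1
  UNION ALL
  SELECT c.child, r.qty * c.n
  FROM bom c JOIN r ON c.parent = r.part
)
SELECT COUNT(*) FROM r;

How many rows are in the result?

Base: (Gizmo, qty=1).
Iteration 1: components of {Gizmo} -> Panel = 1*3 = 3, Washer = 1*5 = 5.
Iteration 2: components of {Panel,Washer} -> Arm = 3*4 = 12, Plate = 3*2 = 6.
Iteration 3: no further components; recursion stops.
Total rows emitted: 5.

5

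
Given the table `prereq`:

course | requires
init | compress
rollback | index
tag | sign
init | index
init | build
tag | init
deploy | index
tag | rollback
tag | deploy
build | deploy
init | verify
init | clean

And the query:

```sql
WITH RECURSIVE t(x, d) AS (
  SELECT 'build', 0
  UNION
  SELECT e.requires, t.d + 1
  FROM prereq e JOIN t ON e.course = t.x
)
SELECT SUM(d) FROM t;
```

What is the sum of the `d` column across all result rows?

3

Base: (build, d=0).
Iteration 1: edges from {build} -> (deploy, d=1).
Iteration 2: edges from {deploy} -> (index, d=2).
Iteration 3: no outgoing edges from {index}; recursion stops.
SUM(d) = 0 + 1 + 2 = 3.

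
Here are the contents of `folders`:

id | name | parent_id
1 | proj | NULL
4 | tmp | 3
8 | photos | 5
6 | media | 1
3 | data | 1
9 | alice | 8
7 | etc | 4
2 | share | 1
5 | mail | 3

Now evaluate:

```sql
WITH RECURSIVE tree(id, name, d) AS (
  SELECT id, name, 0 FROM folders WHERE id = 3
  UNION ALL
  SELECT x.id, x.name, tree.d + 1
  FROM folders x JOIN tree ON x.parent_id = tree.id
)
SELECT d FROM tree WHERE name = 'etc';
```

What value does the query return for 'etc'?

Base: id=3 (data) at d 0.
Iteration 1: rows with parent_id in {3} -> tmp (id 4, d 1), mail (id 5, d 1).
Iteration 2: rows with parent_id in {4,5} -> etc (id 7, d 2), photos (id 8, d 2).
Iteration 3: rows with parent_id in {7,8} -> alice (id 9, d 3).
Iteration 4: no rows with parent_id in {9}; recursion stops.

2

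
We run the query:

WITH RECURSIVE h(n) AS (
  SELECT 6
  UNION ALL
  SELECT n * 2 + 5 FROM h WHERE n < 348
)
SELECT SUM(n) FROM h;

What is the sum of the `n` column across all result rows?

1362

Base: n=6.
Iteration 1: 6 < 348 holds -> n = 6 * 2 + 5 = 17.
Iteration 2: 17 < 348 holds -> n = 17 * 2 + 5 = 39.
Iteration 3: 39 < 348 holds -> n = 39 * 2 + 5 = 83.
Iteration 4: 83 < 348 holds -> n = 83 * 2 + 5 = 171.
Iteration 5: 171 < 348 holds -> n = 171 * 2 + 5 = 347.
Iteration 6: 347 < 348 holds -> n = 347 * 2 + 5 = 699.
Iteration 7: 699 < 348 fails; recursion stops.
SUM(n) = 6 + 17 + 39 + 83 + 171 + 347 + 699 = 1362.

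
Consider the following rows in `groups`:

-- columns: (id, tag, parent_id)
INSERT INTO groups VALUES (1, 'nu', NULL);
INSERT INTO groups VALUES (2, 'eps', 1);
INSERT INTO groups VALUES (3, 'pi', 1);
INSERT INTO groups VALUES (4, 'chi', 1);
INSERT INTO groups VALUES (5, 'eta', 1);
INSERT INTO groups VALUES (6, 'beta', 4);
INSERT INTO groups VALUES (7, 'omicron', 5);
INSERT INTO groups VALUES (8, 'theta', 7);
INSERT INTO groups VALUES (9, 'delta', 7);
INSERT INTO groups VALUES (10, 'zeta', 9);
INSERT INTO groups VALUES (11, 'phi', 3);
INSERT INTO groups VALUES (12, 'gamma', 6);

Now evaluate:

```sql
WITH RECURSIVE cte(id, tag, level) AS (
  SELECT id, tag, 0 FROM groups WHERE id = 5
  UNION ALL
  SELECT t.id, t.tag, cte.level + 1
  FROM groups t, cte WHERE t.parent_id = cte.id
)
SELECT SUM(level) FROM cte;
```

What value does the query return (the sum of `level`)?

8

Base: id=5 (eta) at level 0.
Iteration 1: rows with parent_id in {5} -> omicron (id 7, level 1).
Iteration 2: rows with parent_id in {7} -> theta (id 8, level 2), delta (id 9, level 2).
Iteration 3: rows with parent_id in {8,9} -> zeta (id 10, level 3).
Iteration 4: no rows with parent_id in {10}; recursion stops.
SUM(level) = 0 + 1 + 2 + 2 + 3 = 8.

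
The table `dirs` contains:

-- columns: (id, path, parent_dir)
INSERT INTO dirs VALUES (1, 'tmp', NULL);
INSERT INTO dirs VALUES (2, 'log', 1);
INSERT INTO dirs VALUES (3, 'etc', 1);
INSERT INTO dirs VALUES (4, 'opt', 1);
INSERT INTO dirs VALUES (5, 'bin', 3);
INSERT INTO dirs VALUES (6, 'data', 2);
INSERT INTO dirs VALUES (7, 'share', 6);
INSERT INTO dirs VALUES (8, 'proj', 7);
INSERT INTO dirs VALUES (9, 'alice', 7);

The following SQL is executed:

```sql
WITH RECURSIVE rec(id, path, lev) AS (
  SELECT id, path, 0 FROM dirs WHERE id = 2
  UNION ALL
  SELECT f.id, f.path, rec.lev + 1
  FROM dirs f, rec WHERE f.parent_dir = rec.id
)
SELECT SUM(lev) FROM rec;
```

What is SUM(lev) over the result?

9

Base: id=2 (log) at lev 0.
Iteration 1: rows with parent_dir in {2} -> data (id 6, lev 1).
Iteration 2: rows with parent_dir in {6} -> share (id 7, lev 2).
Iteration 3: rows with parent_dir in {7} -> proj (id 8, lev 3), alice (id 9, lev 3).
Iteration 4: no rows with parent_dir in {8,9}; recursion stops.
SUM(lev) = 0 + 1 + 2 + 3 + 3 = 9.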